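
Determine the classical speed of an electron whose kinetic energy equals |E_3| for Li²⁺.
2.19e+06 m/s (or 0.730% of c)

The binding energy at n = 3 for Li²⁺ is:
E_3 = -13.6057 × 3²/3² = -13.60570 eV
|E_3| = 13.60570 eV

Convert to Joules:
KE = 13.60570 eV × (1.602177 × 10⁻¹⁹ J/eV) = 2.1799e-18 J

Using KE = ½mv²:
v = √(2·KE/m_e)
v = √(2 × 2.1799e-18 J / 9.10938 × 10⁻³¹ kg)
v = 2.19e+06 m/s

This is approximately 0.730% the speed of light.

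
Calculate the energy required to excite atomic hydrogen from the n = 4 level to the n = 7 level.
0.5727 eV

The energy levels of a hydrogen-like atom are E_n = -13.6057 eV / n².

Energy at n = 4: E_4 = -13.6057 / 4² = -0.8503563 eV
Energy at n = 7: E_7 = -13.6057 / 7² = -0.2776673 eV

The excitation energy is the difference:
ΔE = E_7 - E_4
ΔE = -0.2776673 - (-0.8503563)
ΔE = 0.5727 eV

Since this is positive, energy must be absorbed (photon absorption).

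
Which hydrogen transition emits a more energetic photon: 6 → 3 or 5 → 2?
5 → 2

Calculate the energy for each transition:

Transition 6 → 3:
ΔE₁ = |E_3 - E_6| = |-13.6057/3² - (-13.6057/6²)|
ΔE₁ = |-1.5117444444 - (-0.3779361111)| = 1.1338083 eV

Transition 5 → 2:
ΔE₂ = |E_2 - E_5| = |-13.6057/2² - (-13.6057/5²)|
ΔE₂ = |-3.4014250000 - (-0.5442280000)| = 2.8571970 eV

Since 2.8571970 eV > 1.1338083 eV, the transition 5 → 2 emits the more energetic photon.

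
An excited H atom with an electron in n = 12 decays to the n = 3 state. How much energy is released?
1.41726 eV

The energy levels are E_n = -13.6057 eV / n².

Energy at n = 12: E_12 = -13.6057 / 12² = -0.09448403 eV
Energy at n = 3: E_3 = -13.6057 / 3² = -1.51174444 eV

For emission (electron falling to lower state), the photon energy is:
E_photon = E_12 - E_3 = |-0.09448403 - (-1.51174444)|
E_photon = 1.41726 eV

This energy is carried away by the emitted photon.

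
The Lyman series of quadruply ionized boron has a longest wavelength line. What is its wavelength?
4.8601 nm

The longest wavelength corresponds to the smallest energy transition in the series.
The Lyman series has all transitions ending at n_f = 1.

For B⁴⁺ (Z = 5), the first line (α-line) is the jump from n = 2 to n = 1:
E_2 = -13.6057 × 5² / 2² = -85.035625 eV
E_1 = -13.6057 × 5² / 1² = -340.142500 eV
ΔE = E_2 - E_1 = 255.106875 eV

λ = hc/E = 1239.84 eV·nm / 255.106875 eV
λ = 4.8601 nm

This is the α-line of the Lyman series in B⁴⁺.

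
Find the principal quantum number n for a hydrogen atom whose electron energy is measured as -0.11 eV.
n = 11

The exact energy levels follow E_n = -13.6057 eV / n².

The measured value (-0.11 eV) is reported to only 2 significant figures, so we must test candidate n values and see which one matches to that precision.

Candidate energies:
  n = 9:  E = -13.6057/9² = -0.16797 eV
  n = 10:  E = -13.6057/10² = -0.13606 eV
  n = 11:  E = -13.6057/11² = -0.11244 eV  ← matches
  n = 12:  E = -13.6057/12² = -0.09448 eV
  n = 13:  E = -13.6057/13² = -0.08051 eV

Checking against the measurement of -0.11 eV (2 sig figs), only n = 11 agrees:
E_11 = -0.11244 eV, which rounds to -0.11 eV ✓

Therefore n = 11.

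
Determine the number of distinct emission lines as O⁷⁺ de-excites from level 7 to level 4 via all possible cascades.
6

The electron can occupy levels n = 4, 5, ..., 7 during de-excitation — that is m = 7 - 4 + 1 = 4 distinct levels.

The number of distinct spectral lines equals the number of ways to choose 2 of these m levels (each pair gives one possible emission transition):

Number of lines = m(m-1)/2 = 4×3/2 = 6

These correspond to all possible transitions between the 4 levels:
7 → 6, 7 → 5, 7 → 4, 6 → 5, 6 → 4, 5 → 4

Each transition produces a photon with a unique energy (and thus wavelength). This count does not depend on Z.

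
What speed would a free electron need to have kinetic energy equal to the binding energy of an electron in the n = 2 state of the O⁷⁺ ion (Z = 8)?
8.751e+06 m/s (or 2.918943% of c)

The binding energy at n = 2 for O⁷⁺ is:
E_2 = -13.6057 × 8²/2² = -217.69120000 eV
|E_2| = 217.69120000 eV

Convert to Joules:
KE = 217.69120000 eV × (1.602177 × 10⁻¹⁹ J/eV) = 3.48780e-17 J

Using KE = ½mv²:
v = √(2·KE/m_e)
v = √(2 × 3.48780e-17 J / 9.10938 × 10⁻³¹ kg)
v = 8.751e+06 m/s

This is approximately 2.918943% the speed of light.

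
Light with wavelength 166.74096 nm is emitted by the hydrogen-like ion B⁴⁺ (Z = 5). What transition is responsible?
n = 13 → n = 6

First, find the photon energy from the wavelength (hc = 1239.84 eV·nm):
E = hc/λ = 1239.84 eV·nm / 166.74096 nm = 7.4357255 eV

The energy levels of B⁴⁺ satisfy E_n = -13.6057 × 5² / n² eV, so an emission n_i → n_f releases
ΔE = 13.6057 × 5² × (1/n_f² − 1/n_i²) eV.

Setting ΔE equal to the photon energy:
1/n_f² − 1/n_i² = 7.4357255 / (13.6057 × 5²) = 0.021860619

Since 1/n_i² must be positive, we need 1/n_f² > 0.021860619, i.e. n_f ≤ 6. For each allowed n_f, solve n_i = (1/n_f² − 0.021860619)^(−1/2) and check whether it is a whole number:
  n_f = 1: 1/n_i² = 1.000000000 − 0.021860619 = 0.978139381 → n_i = 1.011  (not an integer) ✗
  n_f = 2: 1/n_i² = 0.250000000 − 0.021860619 = 0.228139381 → n_i = 2.094  (not an integer) ✗
  n_f = 3: 1/n_i² = 0.111111111 − 0.021860619 = 0.089250492 → n_i = 3.347  (not an integer) ✗
  n_f = 4: 1/n_i² = 0.062500000 − 0.021860619 = 0.040639381 → n_i = 4.961  (not an integer) ✗
  n_f = 5: 1/n_i² = 0.040000000 − 0.021860619 = 0.018139381 → n_i = 7.425  (not an integer) ✗
  n_f = 6: 1/n_i² = 0.027777778 − 0.021860619 = 0.005917159 → n_i = 13.000  → integer, n_i = 13 ✓

Only n_f = 6 gives an integer upper level, n_i = 13.

The transition is from n = 13 to n = 6 (emission).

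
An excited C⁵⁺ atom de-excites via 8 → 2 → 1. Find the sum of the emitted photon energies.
482.151994 eV

The energy levels of C⁵⁺ are E_n = -13.6057 × 6² / n² eV.

First transition (8 → 2):
ΔE₁ = |E_2 - E_8|
ΔE₁ = |-122.451300000000 - (-7.653206250000)| = 114.798093750 eV

Second transition (2 → 1):
ΔE₂ = |E_1 - E_2|
ΔE₂ = |-489.805200000000 - (-122.451300000000)| = 367.353900000 eV

Total energy released:
E_total = ΔE₁ + ΔE₂ = 114.798093750 + 367.353900000 = 482.151994 eV

Note: This equals the direct transition 8 → 1: 482.151994 eV ✓
Energy is conserved regardless of the path taken.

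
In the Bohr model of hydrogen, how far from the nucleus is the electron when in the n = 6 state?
1.90504 nm (or 19.05038 Å)

The Bohr radius formula is:
r_n = n² a₀ / Z

where a₀ = 0.05291772 nm is the Bohr radius.

For H (Z = 1) at n = 6:
r_6 = 6² × 0.05291772 nm / 1
r_6 = 36 × 0.05291772 nm / 1
r_6 = 1.905038 nm / 1
r_6 = 1.90504 nm

The electron orbits at approximately 1.90504 nm from the nucleus.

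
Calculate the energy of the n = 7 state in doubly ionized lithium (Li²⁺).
-2.4990 eV

For hydrogen-like ions, the energy levels scale with Z²:
E_n = -13.6057 Z² / n² eV

For Li²⁺ (Z = 3) at n = 7:
E_7 = -13.6057 × 3² / 7²
E_7 = -13.6057 × 9 / 49
E_7 = -122.4513 / 49
E_7 = -2.4990 eV

The energy is 9 times more negative than hydrogen at the same n due to the stronger nuclear charge.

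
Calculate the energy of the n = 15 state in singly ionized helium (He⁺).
-0.24188 eV

For hydrogen-like ions, the energy levels scale with Z²:
E_n = -13.6057 Z² / n² eV

For He⁺ (Z = 2) at n = 15:
E_15 = -13.6057 × 2² / 15²
E_15 = -13.6057 × 4 / 225
E_15 = -54.4228 / 225
E_15 = -0.24188 eV

The energy is 4 times more negative than hydrogen at the same n due to the stronger nuclear charge.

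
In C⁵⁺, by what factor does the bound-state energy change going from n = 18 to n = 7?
6.612

Using E_n = -13.6057 Z² / n² eV with Z = 6:

E_7 = -13.6057 × 6² / 7² = -489.8052 / 49 = -9.996024490 eV
E_18 = -13.6057 × 6² / 18² = -489.8052 / 324 = -1.511744444 eV

The ratio is:
E_7/E_18 = (-9.996024490) / (-1.511744444)
E_7/E_18 = (-489.8052/49) / (-489.8052/324)
E_7/E_18 = 324/49
E_7/E_18 = 6.612
(Note: the Z² factors cancel in the ratio.)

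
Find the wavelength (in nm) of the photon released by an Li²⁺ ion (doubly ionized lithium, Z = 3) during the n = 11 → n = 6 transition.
518.8851 nm

First, find the transition energy using E_n = -13.6057 Z² / n² eV:
E_11 = -13.6057 × 3² / 11² = -1.01199421 eV
E_6 = -13.6057 × 3² / 6² = -3.40142500 eV

Photon energy: |ΔE| = |E_6 - E_11| = 2.38943079 eV

Convert to wavelength using E = hc/λ with hc = 1239.84 eV·nm:
λ = hc/E = 1239.84 eV·nm / 2.38943079 eV
λ = 518.8851 nm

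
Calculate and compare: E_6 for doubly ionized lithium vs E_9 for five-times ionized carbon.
C⁵⁺ at n = 9 (E = -6.05 eV)

Using E_n = -13.6057 Z² / n² eV:

Li²⁺ (Z = 3) at n = 6:
E = -13.6057 × 3² / 6² = -13.6057 × 9 / 36 = -3.40143 eV

C⁵⁺ (Z = 6) at n = 9:
E = -13.6057 × 6² / 9² = -13.6057 × 36 / 81 = -6.04698 eV

Since -6.04698 eV < -3.40143 eV,
C⁵⁺ at n = 9 is more tightly bound (requires more energy to ionize).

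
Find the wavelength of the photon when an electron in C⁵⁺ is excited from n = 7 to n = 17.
149.35678 nm

First, find the transition energy using E_n = -13.6057 Z² / n² eV:
E_7 = -13.6057 × 6² / 7² = -9.996024490 eV
E_17 = -13.6057 × 6² / 17² = -1.694827682 eV

Photon energy: |ΔE| = |E_17 - E_7| = 8.301196808 eV

Convert to wavelength using E = hc/λ with hc = 1239.84 eV·nm:
λ = hc/E = 1239.84 eV·nm / 8.301196808 eV
λ = 149.35678 nm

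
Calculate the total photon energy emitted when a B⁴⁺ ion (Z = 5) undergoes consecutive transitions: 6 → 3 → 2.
75.5872 eV

The energy levels of B⁴⁺ are E_n = -13.6057 × 5² / n² eV.

First transition (6 → 3):
ΔE₁ = |E_3 - E_6|
ΔE₁ = |-37.7936111111 - (-9.4484027778)| = 28.3452083 eV

Second transition (3 → 2):
ΔE₂ = |E_2 - E_3|
ΔE₂ = |-85.0356250000 - (-37.7936111111)| = 47.2420139 eV

Total energy released:
E_total = ΔE₁ + ΔE₂ = 28.3452083 + 47.2420139 = 75.5872 eV

Note: This equals the direct transition 6 → 2: 75.5872 eV ✓
Energy is conserved regardless of the path taken.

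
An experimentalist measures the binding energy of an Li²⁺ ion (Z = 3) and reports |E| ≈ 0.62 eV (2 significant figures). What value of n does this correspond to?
n = 14

The exact energy levels follow E_n = -13.6057 Z² / n² eV with Z = 3.

The measured value (-0.62 eV) is reported to only 2 significant figures, so we must test candidate n values and see which one matches to that precision.

Candidate energies:
  n = 12:  E = -13.6057 × 3² / 12² = -0.85036 eV
  n = 13:  E = -13.6057 × 3² / 13² = -0.72456 eV
  n = 14:  E = -13.6057 × 3² / 14² = -0.62475 eV  ← matches
  n = 15:  E = -13.6057 × 3² / 15² = -0.54423 eV
  n = 16:  E = -13.6057 × 3² / 16² = -0.47833 eV

Checking against the measurement of -0.62 eV (2 sig figs), only n = 14 agrees:
E_14 = -0.62475 eV, which rounds to -0.62 eV ✓

Therefore n = 14.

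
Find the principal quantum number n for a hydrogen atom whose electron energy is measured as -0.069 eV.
n = 14

The exact energy levels follow E_n = -13.6057 eV / n².

The measured value (-0.069 eV) is reported to only 2 significant figures, so we must test candidate n values and see which one matches to that precision.

Candidate energies:
  n = 12:  E = -13.6057/12² = -0.09448 eV
  n = 13:  E = -13.6057/13² = -0.08051 eV
  n = 14:  E = -13.6057/14² = -0.06942 eV  ← matches
  n = 15:  E = -13.6057/15² = -0.06047 eV
  n = 16:  E = -13.6057/16² = -0.05315 eV

Checking against the measurement of -0.069 eV (2 sig figs), only n = 14 agrees:
E_14 = -0.06942 eV, which rounds to -0.069 eV ✓

Therefore n = 14.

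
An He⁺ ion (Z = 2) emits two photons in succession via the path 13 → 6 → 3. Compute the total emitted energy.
5.725 eV

The energy levels of He⁺ are E_n = -13.6057 × 2² / n² eV.

First transition (13 → 6):
ΔE₁ = |E_6 - E_13|
ΔE₁ = |-1.511744444 - (-0.322028402)| = 1.189716 eV

Second transition (6 → 3):
ΔE₂ = |E_3 - E_6|
ΔE₂ = |-6.046977778 - (-1.511744444)| = 4.535233 eV

Total energy released:
E_total = ΔE₁ + ΔE₂ = 1.189716 + 4.535233 = 5.725 eV

Note: This equals the direct transition 13 → 3: 5.725 eV ✓
Energy is conserved regardless of the path taken.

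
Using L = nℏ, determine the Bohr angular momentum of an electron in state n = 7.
7.38200e-34 J·s (or 7ℏ)

In the Bohr model, angular momentum is quantized:
L = nℏ

where ℏ = h/(2π) = 1.0545718e-34 J·s

For n = 7:
L = 7 × 1.0545718e-34 J·s
L = 7.38200e-34 J·s

This can also be written as L = 7ℏ.
The angular momentum is an integer multiple of the reduced Planck constant.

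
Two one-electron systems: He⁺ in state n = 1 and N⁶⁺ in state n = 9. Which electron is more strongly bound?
He⁺ at n = 1 (E = -54.4228 eV)

Using E_n = -13.6057 Z² / n² eV:

He⁺ (Z = 2) at n = 1:
E = -13.6057 × 2² / 1² = -13.6057 × 4 / 1 = -54.4228000 eV

N⁶⁺ (Z = 7) at n = 9:
E = -13.6057 × 7² / 9² = -13.6057 × 49 / 81 = -8.2306086 eV

Since -54.4228000 eV < -8.2306086 eV,
He⁺ at n = 1 is more tightly bound (requires more energy to ionize).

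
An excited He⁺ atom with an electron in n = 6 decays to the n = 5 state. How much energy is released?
0.67 eV

The energy levels are E_n = -13.6057 Z² eV / n².

Energy at n = 6: E_6 = -13.6057 × 2² / 6² = -1.51174 eV
Energy at n = 5: E_5 = -13.6057 × 2² / 5² = -2.17691 eV

For emission (electron falling to lower state), the photon energy is:
E_photon = E_6 - E_5 = |-1.51174 - (-2.17691)|
E_photon = 0.67 eV

This energy is carried away by the emitted photon.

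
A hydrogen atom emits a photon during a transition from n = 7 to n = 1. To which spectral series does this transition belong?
Lyman series

The spectral series in hydrogen are named based on the final (lower) energy level:
- Lyman series: n_final = 1 (ultraviolet)
- Balmer series: n_final = 2 (visible/near-UV)
- Paschen series: n_final = 3 (infrared)
- Brackett series: n_final = 4 (infrared)
- Pfund series: n_final = 5 (far infrared)

Since this transition ends at n = 1, it belongs to the Lyman series.

For reference, this 7 → 1 line has photon energy
ΔE = 13.6057 eV × (1/1² - 1/7²) = 13.32803265 eV,
corresponding to wavelength λ = hc/ΔE = 1239.84 eV·nm / 13.32803265 eV = 93.024982 nm in the ultraviolet region.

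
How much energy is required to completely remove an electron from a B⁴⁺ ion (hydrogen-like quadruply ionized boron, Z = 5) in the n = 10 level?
3.40143 eV

The ionization energy is the energy needed to remove the electron completely (n → ∞).

For a hydrogen-like ion with Z = 5, E_n = -13.6057 Z² / n² eV.

At n = 10: E_10 = -13.6057 × 5² / 10² = -3.40142500 eV
At n = ∞: E_∞ = 0 eV

Ionization energy = E_∞ - E_10 = 0 - (-3.40142500) = 3.40142500 eV
Ionization energy ≈ 3.40143 eV

This is also called the binding energy of the electron in state n = 10.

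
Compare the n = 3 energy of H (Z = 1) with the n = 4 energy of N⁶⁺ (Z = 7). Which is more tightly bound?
N⁶⁺ at n = 4 (E = -41.67 eV)

Using E_n = -13.6057 Z² / n² eV:

H (Z = 1) at n = 3:
E = -13.6057 × 1² / 3² = -13.6057 × 1 / 9 = -1.51174 eV

N⁶⁺ (Z = 7) at n = 4:
E = -13.6057 × 7² / 4² = -13.6057 × 49 / 16 = -41.66746 eV

Since -41.66746 eV < -1.51174 eV,
N⁶⁺ at n = 4 is more tightly bound (requires more energy to ionize).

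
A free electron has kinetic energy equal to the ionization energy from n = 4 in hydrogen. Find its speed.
5.4692e+05 m/s (or 0.18% of c)

The binding energy at n = 4 for hydrogen is:
E_4 = -13.6057/4² = -0.85035625 eV
|E_4| = 0.85035625 eV

Convert to Joules:
KE = 0.85035625 eV × (1.602177 × 10⁻¹⁹ J/eV) = 1.362421e-19 J

Using KE = ½mv²:
v = √(2·KE/m_e)
v = √(2 × 1.362421e-19 J / 9.10938 × 10⁻³¹ kg)
v = 5.4692e+05 m/s

This is approximately 0.18% the speed of light.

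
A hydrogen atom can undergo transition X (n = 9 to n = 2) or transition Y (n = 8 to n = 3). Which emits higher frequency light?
9 → 2

Calculate the energy for each transition:

Transition 9 → 2:
ΔE₁ = |E_2 - E_9| = |-13.6057/2² - (-13.6057/9²)|
ΔE₁ = |-3.40142500 - (-0.16797160)| = 3.23345 eV

Transition 8 → 3:
ΔE₂ = |E_3 - E_8| = |-13.6057/3² - (-13.6057/8²)|
ΔE₂ = |-1.51174444 - (-0.21258906)| = 1.29916 eV

Since 3.23345 eV > 1.29916 eV, the transition 9 → 2 emits the more energetic photon.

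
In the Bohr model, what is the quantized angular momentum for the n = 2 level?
2.109e-34 J·s (or 2ℏ)

In the Bohr model, angular momentum is quantized:
L = nℏ

where ℏ = h/(2π) = 1.05457e-34 J·s

For n = 2:
L = 2 × 1.05457e-34 J·s
L = 2.109e-34 J·s

This can also be written as L = 2ℏ.
The angular momentum is an integer multiple of the reduced Planck constant.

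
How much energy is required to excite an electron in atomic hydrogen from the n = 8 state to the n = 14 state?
0.14 eV

The energy levels of a hydrogen-like atom are E_n = -13.6057 eV / n².

Energy at n = 8: E_8 = -13.6057 / 8² = -0.21259 eV
Energy at n = 14: E_14 = -13.6057 / 14² = -0.06942 eV

The excitation energy is the difference:
ΔE = E_14 - E_8
ΔE = -0.06942 - (-0.21259)
ΔE = 0.14 eV

Since this is positive, energy must be absorbed (photon absorption).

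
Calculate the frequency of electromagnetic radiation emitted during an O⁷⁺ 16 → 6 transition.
5.0262e+15 Hz

First, find the transition energy:
E_16 = -13.6057 × 8² / 16² = -3.4014250 eV
E_6 = -13.6057 × 8² / 6² = -24.1879111 eV
|ΔE| = |E_6 - E_16| = 20.7864861 eV

Convert to Joules: E = 20.7864861 eV × (1.602177 × 10⁻¹⁹ J/eV) = 3.330363e-18 J

Using E = hf:
f = E/h = 3.330363e-18 J / (6.62607 × 10⁻³⁴ J·s)
f = 5.0262e+15 Hz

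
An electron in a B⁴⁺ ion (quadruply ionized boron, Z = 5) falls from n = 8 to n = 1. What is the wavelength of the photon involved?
3.70292 nm

First, find the transition energy using E_n = -13.6057 Z² / n² eV:
E_8 = -13.6057 × 5² / 8² = -5.3147266 eV
E_1 = -13.6057 × 5² / 1² = -340.1425000 eV

Photon energy: |ΔE| = |E_1 - E_8| = 334.8277734 eV

Convert to wavelength using E = hc/λ with hc = 1239.84 eV·nm:
λ = hc/E = 1239.84 eV·nm / 334.8277734 eV
λ = 3.70292 nm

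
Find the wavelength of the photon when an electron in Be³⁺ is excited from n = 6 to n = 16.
238.5858 nm

First, find the transition energy using E_n = -13.6057 Z² / n² eV:
E_6 = -13.6057 × 4² / 6² = -6.04697778 eV
E_16 = -13.6057 × 4² / 16² = -0.85035625 eV

Photon energy: |ΔE| = |E_16 - E_6| = 5.19662153 eV

Convert to wavelength using E = hc/λ with hc = 1239.84 eV·nm:
λ = hc/E = 1239.84 eV·nm / 5.19662153 eV
λ = 238.5858 nm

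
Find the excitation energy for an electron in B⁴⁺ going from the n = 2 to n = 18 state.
83.985802 eV

The energy levels of a hydrogen-like atom are E_n = -13.6057 Z² eV / n².

Energy at n = 2: E_2 = -13.6057 × 5² / 2² = -85.035625000 eV
Energy at n = 18: E_18 = -13.6057 × 5² / 18² = -1.049822531 eV

The excitation energy is the difference:
ΔE = E_18 - E_2
ΔE = -1.049822531 - (-85.035625000)
ΔE = 83.985802 eV

Since this is positive, energy must be absorbed (photon absorption).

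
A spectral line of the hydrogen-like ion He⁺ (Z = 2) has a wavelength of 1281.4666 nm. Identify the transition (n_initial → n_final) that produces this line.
n = 10 → n = 6

First, find the photon energy from the wavelength (hc = 1239.84 eV·nm):
E = hc/λ = 1239.84 eV·nm / 1281.4666 nm = 0.96751644 eV

The energy levels of He⁺ satisfy E_n = -13.6057 × 2² / n² eV, so an emission n_i → n_f releases
ΔE = 13.6057 × 2² × (1/n_f² − 1/n_i²) eV.

Setting ΔE equal to the photon energy:
1/n_f² − 1/n_i² = 0.96751644 / (13.6057 × 2²) = 0.017777778

Since 1/n_i² must be positive, we need 1/n_f² > 0.017777778, i.e. n_f ≤ 7. For each allowed n_f, solve n_i = (1/n_f² − 0.017777778)^(−1/2) and check whether it is a whole number:
  n_f = 1: 1/n_i² = 1.000000000 − 0.017777778 = 0.982222222 → n_i = 1.009  (not an integer) ✗
  n_f = 2: 1/n_i² = 0.250000000 − 0.017777778 = 0.232222222 → n_i = 2.075  (not an integer) ✗
  n_f = 3: 1/n_i² = 0.111111111 − 0.017777778 = 0.093333333 → n_i = 3.273  (not an integer) ✗
  n_f = 4: 1/n_i² = 0.062500000 − 0.017777778 = 0.044722222 → n_i = 4.729  (not an integer) ✗
  n_f = 5: 1/n_i² = 0.040000000 − 0.017777778 = 0.022222222 → n_i = 6.708  (not an integer) ✗
  n_f = 6: 1/n_i² = 0.027777778 − 0.017777778 = 0.010000000 → n_i = 10.000  → integer, n_i = 10 ✓
  n_f = 7: 1/n_i² = 0.020408163 − 0.017777778 = 0.002630385 → n_i = 19.498  (not an integer) ✗

Only n_f = 6 gives an integer upper level, n_i = 10.

The transition is from n = 10 to n = 6 (emission).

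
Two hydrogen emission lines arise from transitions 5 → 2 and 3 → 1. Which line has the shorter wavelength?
3 → 1

Calculate the energy for each transition:

Transition 5 → 2:
ΔE₁ = |E_2 - E_5| = |-13.6057/2² - (-13.6057/5²)|
ΔE₁ = |-3.40142500 - (-0.54422800)| = 2.85720 eV

Transition 3 → 1:
ΔE₂ = |E_1 - E_3| = |-13.6057/1² - (-13.6057/3²)|
ΔE₂ = |-13.60570000 - (-1.51174444)| = 12.09396 eV

Since 12.09396 eV > 2.85720 eV, the transition 3 → 1 emits the more energetic photon.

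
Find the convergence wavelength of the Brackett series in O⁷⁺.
22.782 nm

The series limit corresponds to the transition from n = ∞ to n = 4.
This is the highest energy (shortest wavelength) transition in the Brackett series.

E_∞ = 0 eV
E_4 = -13.6057 × 8² / 4² = -54.42280 eV

Energy at series limit:
ΔE = E_∞ - E_4 = 0 - (-54.42280) = 54.42280 eV
λ = hc/E = 1239.84 eV·nm / 54.42280 eV = 22.782 nm

This energy equals the ionization energy from the n = 4 state of O⁷⁺.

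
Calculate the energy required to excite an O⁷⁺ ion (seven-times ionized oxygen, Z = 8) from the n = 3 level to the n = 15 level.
92.882 eV

The energy levels of a hydrogen-like atom are E_n = -13.6057 Z² eV / n².

Energy at n = 3: E_3 = -13.6057 × 8² / 3² = -96.751644 eV
Energy at n = 15: E_15 = -13.6057 × 8² / 15² = -3.870066 eV

The excitation energy is the difference:
ΔE = E_15 - E_3
ΔE = -3.870066 - (-96.751644)
ΔE = 92.882 eV

Since this is positive, energy must be absorbed (photon absorption).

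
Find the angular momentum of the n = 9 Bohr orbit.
9.49e-34 J·s (or 9ℏ)

In the Bohr model, angular momentum is quantized:
L = nℏ

where ℏ = h/(2π) = 1.0546e-34 J·s

For n = 9:
L = 9 × 1.0546e-34 J·s
L = 9.49e-34 J·s

This can also be written as L = 9ℏ.
The angular momentum is an integer multiple of the reduced Planck constant.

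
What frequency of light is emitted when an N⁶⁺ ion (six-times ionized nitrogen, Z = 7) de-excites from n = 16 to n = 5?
5.82e+15 Hz

First, find the transition energy:
E_16 = -13.6057 × 7² / 16² = -2.6042160 eV
E_5 = -13.6057 × 7² / 5² = -26.6671720 eV
|ΔE| = |E_5 - E_16| = 24.0629560 eV

Convert to Joules: E = 24.0629560 eV × (1.602177 × 10⁻¹⁹ J/eV) = 3.8553e-18 J

Using E = hf:
f = E/h = 3.8553e-18 J / (6.62607 × 10⁻³⁴ J·s)
f = 5.82e+15 Hz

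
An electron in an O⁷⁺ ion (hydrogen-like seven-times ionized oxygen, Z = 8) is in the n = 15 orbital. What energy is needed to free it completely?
3.87007 eV

The ionization energy is the energy needed to remove the electron completely (n → ∞).

For a hydrogen-like ion with Z = 8, E_n = -13.6057 Z² / n² eV.

At n = 15: E_15 = -13.6057 × 8² / 15² = -3.87006578 eV
At n = ∞: E_∞ = 0 eV

Ionization energy = E_∞ - E_15 = 0 - (-3.87006578) = 3.87006578 eV
Ionization energy ≈ 3.87007 eV

This is also called the binding energy of the electron in state n = 15.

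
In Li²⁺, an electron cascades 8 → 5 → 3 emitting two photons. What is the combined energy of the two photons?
11.6924 eV

The energy levels of Li²⁺ are E_n = -13.6057 × 3² / n² eV.

First transition (8 → 5):
ΔE₁ = |E_5 - E_8|
ΔE₁ = |-4.8980520000 - (-1.9133015625)| = 2.9847504 eV

Second transition (5 → 3):
ΔE₂ = |E_3 - E_5|
ΔE₂ = |-13.6057000000 - (-4.8980520000)| = 8.7076480 eV

Total energy released:
E_total = ΔE₁ + ΔE₂ = 2.9847504 + 8.7076480 = 11.6924 eV

Note: This equals the direct transition 8 → 3: 11.6924 eV ✓
Energy is conserved regardless of the path taken.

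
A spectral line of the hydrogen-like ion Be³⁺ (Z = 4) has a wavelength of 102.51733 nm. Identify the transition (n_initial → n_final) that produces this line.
n = 12 → n = 4

First, find the photon energy from the wavelength (hc = 1239.84 eV·nm):
E = hc/λ = 1239.84 eV·nm / 102.51733 nm = 12.093955 eV

The energy levels of Be³⁺ satisfy E_n = -13.6057 × 4² / n² eV, so an emission n_i → n_f releases
ΔE = 13.6057 × 4² × (1/n_f² − 1/n_i²) eV.

Setting ΔE equal to the photon energy:
1/n_f² − 1/n_i² = 12.093955 / (13.6057 × 4²) = 0.055555553

Since 1/n_i² must be positive, we need 1/n_f² > 0.055555553, i.e. n_f ≤ 4. For each allowed n_f, solve n_i = (1/n_f² − 0.055555553)^(−1/2) and check whether it is a whole number:
  n_f = 1: 1/n_i² = 1.000000000 − 0.055555553 = 0.944444447 → n_i = 1.029  (not an integer) ✗
  n_f = 2: 1/n_i² = 0.250000000 − 0.055555553 = 0.194444447 → n_i = 2.268  (not an integer) ✗
  n_f = 3: 1/n_i² = 0.111111111 − 0.055555553 = 0.055555558 → n_i = 4.243  (not an integer) ✗
  n_f = 4: 1/n_i² = 0.062500000 − 0.055555553 = 0.006944447 → n_i = 12.000  → integer, n_i = 12 ✓

Only n_f = 4 gives an integer upper level, n_i = 12.

The transition is from n = 12 to n = 4 (emission).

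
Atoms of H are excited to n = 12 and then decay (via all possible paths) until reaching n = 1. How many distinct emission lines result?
66

The electron can occupy levels n = 1, 2, ..., 12 during de-excitation — that is m = 12 - 1 + 1 = 12 distinct levels.

The number of distinct spectral lines equals the number of ways to choose 2 of these m levels (each pair gives one possible emission transition):

Number of lines = m(m-1)/2 = 12×11/2 = 66

These correspond to all possible transitions between the 12 levels:
12 → 11, 12 → 10, 12 → 9, 12 → 8, 12 → 7, 12 → 6, 12 → 5, 12 → 4...

Each transition produces a photon with a unique energy (and thus wavelength). This count does not depend on Z.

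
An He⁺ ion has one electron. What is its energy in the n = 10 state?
-0.544228 eV

For hydrogen-like ions, the energy levels scale with Z²:
E_n = -13.6057 Z² / n² eV

For He⁺ (Z = 2) at n = 10:
E_10 = -13.6057 × 2² / 10²
E_10 = -13.6057 × 4 / 100
E_10 = -54.4228 / 100
E_10 = -0.544228 eV

The energy is 4 times more negative than hydrogen at the same n due to the stronger nuclear charge.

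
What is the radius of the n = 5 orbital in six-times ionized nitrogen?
0.1890 nm (or 1.8899 Å)

The Bohr radius formula is:
r_n = n² a₀ / Z

where a₀ = 0.0529177 nm is the Bohr radius.

For N⁶⁺ (Z = 7) at n = 5:
r_5 = 5² × 0.0529177 nm / 7
r_5 = 25 × 0.0529177 nm / 7
r_5 = 1.32294 nm / 7
r_5 = 0.1890 nm

The electron orbits at approximately 0.1890 nm from the nucleus.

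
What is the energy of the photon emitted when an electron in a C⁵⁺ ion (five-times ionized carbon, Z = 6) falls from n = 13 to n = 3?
51.5245 eV

The energy levels are E_n = -13.6057 Z² eV / n².

Energy at n = 13: E_13 = -13.6057 × 6² / 13² = -2.8982556 eV
Energy at n = 3: E_3 = -13.6057 × 6² / 3² = -54.4228000 eV

For emission (electron falling to lower state), the photon energy is:
E_photon = E_13 - E_3 = |-2.8982556 - (-54.4228000)|
E_photon = 51.5245 eV

This energy is carried away by the emitted photon.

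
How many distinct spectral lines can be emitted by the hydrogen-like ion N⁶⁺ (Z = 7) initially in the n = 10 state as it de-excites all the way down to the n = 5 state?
15

The electron can occupy levels n = 5, 6, ..., 10 during de-excitation — that is m = 10 - 5 + 1 = 6 distinct levels.

The number of distinct spectral lines equals the number of ways to choose 2 of these m levels (each pair gives one possible emission transition):

Number of lines = m(m-1)/2 = 6×5/2 = 15

These correspond to all possible transitions between the 6 levels:
10 → 9, 10 → 8, 10 → 7, 10 → 6, 10 → 5, 9 → 8, 9 → 7, 9 → 6...

Each transition produces a photon with a unique energy (and thus wavelength). This count does not depend on Z.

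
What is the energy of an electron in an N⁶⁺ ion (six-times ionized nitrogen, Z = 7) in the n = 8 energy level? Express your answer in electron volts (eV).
-10.42 eV

The energy levels of a hydrogen-like atom are given by:
E_n = -13.6057 Z² / n² eV  (with Z = 7 for N⁶⁺)

For n = 8:
E_8 = -13.6057 × 7² / 8²
E_8 = -13.6057 × 49 / 64
E_8 = -10.42 eV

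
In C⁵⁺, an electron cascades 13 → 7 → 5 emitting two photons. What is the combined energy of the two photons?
16.69 eV

The energy levels of C⁵⁺ are E_n = -13.6057 × 6² / n² eV.

First transition (13 → 7):
ΔE₁ = |E_7 - E_13|
ΔE₁ = |-9.99602449 - (-2.89825562)| = 7.09777 eV

Second transition (7 → 5):
ΔE₂ = |E_5 - E_7|
ΔE₂ = |-19.59220800 - (-9.99602449)| = 9.59618 eV

Total energy released:
E_total = ΔE₁ + ΔE₂ = 7.09777 + 9.59618 = 16.69 eV

Note: This equals the direct transition 13 → 5: 16.69 eV ✓
Energy is conserved regardless of the path taken.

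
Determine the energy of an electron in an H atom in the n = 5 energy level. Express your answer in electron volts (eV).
-0.544228 eV

The energy levels of a hydrogen-like atom are given by:
E_n = -13.6057 eV / n²

For n = 5:
E_5 = -13.6057 eV / 5²
E_5 = -13.6057 eV / 25
E_5 = -0.544228 eV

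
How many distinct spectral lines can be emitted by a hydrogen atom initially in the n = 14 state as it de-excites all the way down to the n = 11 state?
6

The electron can occupy levels n = 11, 12, ..., 14 during de-excitation — that is m = 14 - 11 + 1 = 4 distinct levels.

The number of distinct spectral lines equals the number of ways to choose 2 of these m levels (each pair gives one possible emission transition):

Number of lines = m(m-1)/2 = 4×3/2 = 6

These correspond to all possible transitions between the 4 levels:
14 → 13, 14 → 12, 14 → 11, 13 → 12, 13 → 11, 12 → 11

Each transition produces a photon with a unique energy (and thus wavelength). This count does not depend on Z.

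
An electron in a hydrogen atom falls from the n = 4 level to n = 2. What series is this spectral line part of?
Balmer series

The spectral series in hydrogen are named based on the final (lower) energy level:
- Lyman series: n_final = 1 (ultraviolet)
- Balmer series: n_final = 2 (visible/near-UV)
- Paschen series: n_final = 3 (infrared)
- Brackett series: n_final = 4 (infrared)
- Pfund series: n_final = 5 (far infrared)

Since this transition ends at n = 2, it belongs to the Balmer series.

For reference, this 4 → 2 line has photon energy
ΔE = 13.6057 eV × (1/2² - 1/4²) = 2.551069 eV,
corresponding to wavelength λ = hc/ΔE = 1239.84 eV·nm / 2.551069 eV = 486.01 nm in the visible/near-UV region.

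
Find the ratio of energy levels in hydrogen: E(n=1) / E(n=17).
289.00000

Using E_n = -13.6057 Z² / n² eV with Z = 1:

E_1 = -13.6057 / 1² = -13.6057 / 1 = -13.60570000000 eV
E_17 = -13.6057 / 17² = -13.6057 / 289 = -0.04707854671 eV

The ratio is:
E_1/E_17 = (-13.60570000000) / (-0.04707854671)
E_1/E_17 = (-13.6057/1) / (-13.6057/289)
E_1/E_17 = 289/1
E_1/E_17 = 289.00000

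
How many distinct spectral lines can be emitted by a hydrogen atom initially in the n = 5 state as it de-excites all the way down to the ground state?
10

The electron can occupy levels n = 1, 2, ..., 5 during de-excitation — that is m = 5 - 1 + 1 = 5 distinct levels.

The number of distinct spectral lines equals the number of ways to choose 2 of these m levels (each pair gives one possible emission transition):

Number of lines = m(m-1)/2 = 5×4/2 = 10

These correspond to all possible transitions between the 5 levels:
5 → 4, 5 → 3, 5 → 2, 5 → 1, 4 → 3, 4 → 2, 4 → 1, 3 → 2...

Each transition produces a photon with a unique energy (and thus wavelength). This count does not depend on Z.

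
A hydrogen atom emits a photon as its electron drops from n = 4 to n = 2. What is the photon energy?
2.551 eV

The energy levels are E_n = -13.6057 eV / n².

Energy at n = 4: E_4 = -13.6057 / 4² = -0.850356 eV
Energy at n = 2: E_2 = -13.6057 / 2² = -3.401425 eV

For emission (electron falling to lower state), the photon energy is:
E_photon = E_4 - E_2 = |-0.850356 - (-3.401425)|
E_photon = 2.551 eV

This energy is carried away by the emitted photon.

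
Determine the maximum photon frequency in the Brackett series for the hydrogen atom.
2.05615e+14 Hz

The series limit corresponds to the transition from n = ∞ to n = 4.
This is the highest energy (shortest wavelength) transition in the Brackett series.

E_∞ = 0 eV
E_4 = -13.6057 / 4² = -0.850356250 eV

Energy at series limit:
ΔE = E_∞ - E_4 = 0 - (-0.850356250) = 0.850356250 eV
E = 0.850356250 eV × (1.602177 × 10⁻¹⁹ J/eV) = 1.3624212e-19 J
f = E/h = 1.3624212e-19 J / (6.62607 × 10⁻³⁴ J·s) = 2.05615e+14 Hz

This energy equals the ionization energy from the n = 4 state of hydrogen.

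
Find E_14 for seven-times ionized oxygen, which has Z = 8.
-4.443 eV

For hydrogen-like ions, the energy levels scale with Z²:
E_n = -13.6057 Z² / n² eV

For O⁷⁺ (Z = 8) at n = 14:
E_14 = -13.6057 × 8² / 14²
E_14 = -13.6057 × 64 / 196
E_14 = -870.7648 / 196
E_14 = -4.443 eV

The energy is 64 times more negative than hydrogen at the same n due to the stronger nuclear charge.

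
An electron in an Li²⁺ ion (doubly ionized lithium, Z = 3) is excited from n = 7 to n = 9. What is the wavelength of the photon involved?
1255.83726 nm

First, find the transition energy using E_n = -13.6057 Z² / n² eV:
E_7 = -13.6057 × 3² / 7² = -2.49900612245 eV
E_9 = -13.6057 × 3² / 9² = -1.51174444444 eV

Photon energy: |ΔE| = |E_9 - E_7| = 0.98726167801 eV

Convert to wavelength using E = hc/λ with hc = 1239.84 eV·nm:
λ = hc/E = 1239.84 eV·nm / 0.98726167801 eV
λ = 1255.83726 nm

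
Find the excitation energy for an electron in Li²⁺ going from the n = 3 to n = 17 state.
13.18 eV

The energy levels of a hydrogen-like atom are E_n = -13.6057 Z² eV / n².

Energy at n = 3: E_3 = -13.6057 × 3² / 3² = -13.60570 eV
Energy at n = 17: E_17 = -13.6057 × 3² / 17² = -0.42371 eV

The excitation energy is the difference:
ΔE = E_17 - E_3
ΔE = -0.42371 - (-13.60570)
ΔE = 13.18 eV

Since this is positive, energy must be absorbed (photon absorption).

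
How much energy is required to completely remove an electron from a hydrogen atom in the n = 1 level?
13.61 eV

The ionization energy is the energy needed to remove the electron completely (n → ∞).

For hydrogen, E_n = -13.6057 eV / n².

At n = 1: E_1 = -13.6057 / 1² = -13.60570 eV
At n = ∞: E_∞ = 0 eV

Ionization energy = E_∞ - E_1 = 0 - (-13.60570) = 13.60570 eV
Ionization energy ≈ 13.61 eV

This is also called the binding energy of the electron in state n = 1.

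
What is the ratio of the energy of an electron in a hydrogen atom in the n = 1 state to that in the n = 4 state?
16.000000

Using E_n = -13.6057 Z² / n² eV with Z = 1:

E_1 = -13.6057 / 1² = -13.6057 / 1 = -13.605700000000 eV
E_4 = -13.6057 / 4² = -13.6057 / 16 = -0.850356250000 eV

The ratio is:
E_1/E_4 = (-13.605700000000) / (-0.850356250000)
E_1/E_4 = (-13.6057/1) / (-13.6057/16)
E_1/E_4 = 16/1
E_1/E_4 = 16.000000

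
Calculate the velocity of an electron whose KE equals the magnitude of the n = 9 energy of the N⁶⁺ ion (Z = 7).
1.702e+06 m/s (or 0.57% of c)

The binding energy at n = 9 for N⁶⁺ is:
E_9 = -13.6057 × 7²/9² = -8.230609 eV
|E_9| = 8.230609 eV

Convert to Joules:
KE = 8.230609 eV × (1.602177 × 10⁻¹⁹ J/eV) = 1.31869e-18 J

Using KE = ½mv²:
v = √(2·KE/m_e)
v = √(2 × 1.31869e-18 J / 9.10938 × 10⁻³¹ kg)
v = 1.702e+06 m/s

This is approximately 0.57% the speed of light.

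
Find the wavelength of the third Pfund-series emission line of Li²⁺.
415.391513 nm

The lines of a series are numbered from the longest wavelength (smallest ΔE) outward; the third line is the transition from n = n_f + 3 to n_f.
The Pfund series has all transitions ending at n_f = 5.

For Li²⁺ (Z = 3), the third line (γ-line) is the jump from n = 8 to n = 5:
E_8 = -13.6057 × 3² / 8² = -1.9133015625 eV
E_5 = -13.6057 × 3² / 5² = -4.8980520000 eV
ΔE = E_8 - E_5 = 2.9847504375 eV

λ = hc/E = 1239.84 eV·nm / 2.9847504375 eV
λ = 415.391513 nm

This is the γ-line of the Pfund series in Li²⁺.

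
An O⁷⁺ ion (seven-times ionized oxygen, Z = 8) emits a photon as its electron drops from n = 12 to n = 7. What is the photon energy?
11.724 eV

The energy levels are E_n = -13.6057 Z² eV / n².

Energy at n = 12: E_12 = -13.6057 × 8² / 12² = -6.046978 eV
Energy at n = 7: E_7 = -13.6057 × 8² / 7² = -17.770710 eV

For emission (electron falling to lower state), the photon energy is:
E_photon = E_12 - E_7 = |-6.046978 - (-17.770710)|
E_photon = 11.724 eV

This energy is carried away by the emitted photon.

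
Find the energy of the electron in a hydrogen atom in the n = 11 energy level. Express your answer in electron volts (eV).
-0.1124 eV

The energy levels of a hydrogen-like atom are given by:
E_n = -13.6057 eV / n²

For n = 11:
E_11 = -13.6057 eV / 11²
E_11 = -13.6057 eV / 121
E_11 = -0.1124 eV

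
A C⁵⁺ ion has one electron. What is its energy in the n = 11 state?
-4.048 eV

For hydrogen-like ions, the energy levels scale with Z²:
E_n = -13.6057 Z² / n² eV

For C⁵⁺ (Z = 6) at n = 11:
E_11 = -13.6057 × 6² / 11²
E_11 = -13.6057 × 36 / 121
E_11 = -489.8052 / 121
E_11 = -4.048 eV

The energy is 36 times more negative than hydrogen at the same n due to the stronger nuclear charge.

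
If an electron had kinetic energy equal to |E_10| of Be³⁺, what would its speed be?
8.75e+05 m/s (or 0.2919% of c)

The binding energy at n = 10 for Be³⁺ is:
E_10 = -13.6057 × 4²/10² = -2.176912 eV
|E_10| = 2.176912 eV

Convert to Joules:
KE = 2.176912 eV × (1.602177 × 10⁻¹⁹ J/eV) = 3.4878e-19 J

Using KE = ½mv²:
v = √(2·KE/m_e)
v = √(2 × 3.4878e-19 J / 9.10938 × 10⁻³¹ kg)
v = 8.75e+05 m/s

This is approximately 0.2919% the speed of light.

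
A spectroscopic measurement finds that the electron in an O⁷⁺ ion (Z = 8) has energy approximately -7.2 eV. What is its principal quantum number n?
n = 11

The exact energy levels follow E_n = -13.6057 Z² / n² eV with Z = 8.

The measured value (-7.2 eV) is reported to only 2 significant figures, so we must test candidate n values and see which one matches to that precision.

Candidate energies:
  n = 9:  E = -13.6057 × 8² / 9² = -10.750183 eV
  n = 10:  E = -13.6057 × 8² / 10² = -8.707648 eV
  n = 11:  E = -13.6057 × 8² / 11² = -7.196403 eV  ← matches
  n = 12:  E = -13.6057 × 8² / 12² = -6.046978 eV
  n = 13:  E = -13.6057 × 8² / 13² = -5.152454 eV

Checking against the measurement of -7.2 eV (2 sig figs), only n = 11 agrees:
E_11 = -7.196403 eV, which rounds to -7.2 eV ✓

Therefore n = 11.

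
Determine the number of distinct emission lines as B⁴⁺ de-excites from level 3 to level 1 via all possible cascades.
3

The electron can occupy levels n = 1, 2, ..., 3 during de-excitation — that is m = 3 - 1 + 1 = 3 distinct levels.

The number of distinct spectral lines equals the number of ways to choose 2 of these m levels (each pair gives one possible emission transition):

Number of lines = m(m-1)/2 = 3×2/2 = 3

These correspond to all possible transitions between the 3 levels:
3 → 2, 3 → 1, 2 → 1

Each transition produces a photon with a unique energy (and thus wavelength). This count does not depend on Z.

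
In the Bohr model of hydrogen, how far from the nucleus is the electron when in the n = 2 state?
0.2117 nm (or 2.1167 Å)

The Bohr radius formula is:
r_n = n² a₀ / Z

where a₀ = 0.0529177 nm is the Bohr radius.

For H (Z = 1) at n = 2:
r_2 = 2² × 0.0529177 nm / 1
r_2 = 4 × 0.0529177 nm / 1
r_2 = 0.21167 nm / 1
r_2 = 0.2117 nm

The electron orbits at approximately 0.2117 nm from the nucleus.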